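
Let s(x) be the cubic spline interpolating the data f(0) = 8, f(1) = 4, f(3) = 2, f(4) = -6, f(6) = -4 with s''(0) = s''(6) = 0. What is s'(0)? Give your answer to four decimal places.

Let M_i = s''(x_i). Step sizes h_i = 1, 2, 1, 2; slopes of the chords Δ_i = (y_(i+1) - y_i)/h_i = -4, -1, -8, 1.
  1·M_0 + 6·M_1 + 2·M_2 = 6(Δ_1 - Δ_0) = 18
  2·M_1 + 6·M_2 + 1·M_3 = 6(Δ_2 - Δ_1) = -42
  1·M_2 + 6·M_3 + 2·M_4 = 6(Δ_3 - Δ_2) = 54
Natural end conditions: M_0 = M_4 = 0.
Solving the tridiagonal system: M_0 = 0, M_1 = 207/31, M_2 = -342/31, M_3 = 336/31, M_4 = 0.
On [0, 1], s'(x) = b_0 + 2c_0·x + 3d_0·x² with b_0 = Δ_0 - h_0(2M_0 + M_1)/6 = -317/62, c_0 = M_0/2 = 0, d_0 = (M_1 - M_0)/(6h_0) = 69/62. So s'(0) = -317/62.

-5.1129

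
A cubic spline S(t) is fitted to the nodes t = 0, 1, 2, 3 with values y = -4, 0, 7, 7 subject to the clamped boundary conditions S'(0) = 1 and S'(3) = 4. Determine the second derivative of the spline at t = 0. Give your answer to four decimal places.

5.2000

Let M_i = S''(x_i). Step sizes h_i = 1, 1, 1; slopes of the chords Δ_i = (y_(i+1) - y_i)/h_i = 4, 7, 0.
  1·M_0 + 4·M_1 + 1·M_2 = 6(Δ_1 - Δ_0) = 18
  1·M_1 + 4·M_2 + 1·M_3 = 6(Δ_2 - Δ_1) = -42
Clamped end conditions give two more equations: 2h_0·M_0 + h_0·M_1 = 6(Δ_0 - S'(0)) = 18 and h_2·M_2 + 2h_2·M_3 = 6(S'(3) - Δ_2) = 24.
Hence M_0 = 26/5, M_1 = 38/5, M_2 = -88/5, M_3 = 104/5.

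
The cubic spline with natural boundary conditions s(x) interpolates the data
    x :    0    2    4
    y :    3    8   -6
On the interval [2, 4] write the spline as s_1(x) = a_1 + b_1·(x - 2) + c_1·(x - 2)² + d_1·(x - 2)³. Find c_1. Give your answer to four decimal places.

Let m_i = s''(x_i). Step sizes h_i = 2, 2; slopes of the chords Δ_i = (y_(i+1) - y_i)/h_i = 5/2, -7.
  2·m_0 + 8·m_1 + 2·m_2 = 6(Δ_1 - Δ_0) = -57
Natural end conditions: m_0 = m_2 = 0.
Forward elimination and back-substitution give m_0 = 0, m_1 = -57/8, m_2 = 0.
On [2, 4], with s_1(x) = a_1 + b_1·(x - 2) + c_1·(x - 2)² + d_1·(x - 2)³: c_1 = m_1/2 = -57/16, d_1 = (m_2 - m_1)/(6h_1) = 19/32, b_1 = Δ_1 - h_1(2m_1 + m_2)/6 = -9/4.

-3.5625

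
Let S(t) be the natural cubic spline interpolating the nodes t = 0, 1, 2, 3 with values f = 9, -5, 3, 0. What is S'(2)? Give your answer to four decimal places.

5.8000

Write M_i for S''(x_i). With h_i = 1, 1, 1 and divided differences Δ_i = -14, 8, -3, the continuity of S' gives the tridiagonal system
  1·M_0 + 4·M_1 + 1·M_2 = 6(Δ_1 - Δ_0) = 132
  1·M_1 + 4·M_2 + 1·M_3 = 6(Δ_2 - Δ_1) = -66
Natural end conditions: M_0 = M_3 = 0.
Solving: M_0 = 0, M_1 = 198/5, M_2 = -132/5, M_3 = 0.
On [2, 3], S'(t) = b_2 + 2c_2·(t - 2) + 3d_2·(t - 2)² with b_2 = Δ_2 - h_2(2M_2 + M_3)/6 = 29/5, c_2 = M_2/2 = -66/5, d_2 = (M_3 - M_2)/(6h_2) = 22/5. So S'(2) = 29/5.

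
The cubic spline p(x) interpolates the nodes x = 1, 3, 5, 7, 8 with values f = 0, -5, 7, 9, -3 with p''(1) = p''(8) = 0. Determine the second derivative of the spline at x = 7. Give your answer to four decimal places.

-12.1829

Let σ_i = p''(x_i). Step sizes h_i = 2, 2, 2, 1; slopes of the chords Δ_i = (y_(i+1) - y_i)/h_i = -5/2, 6, 1, -12.
  2·σ_0 + 8·σ_1 + 2·σ_2 = 6(Δ_1 - Δ_0) = 51
  2·σ_1 + 8·σ_2 + 2·σ_3 = 6(Δ_2 - Δ_1) = -30
  2·σ_2 + 6·σ_3 + 1·σ_4 = 6(Δ_3 - Δ_2) = -78
Natural end conditions: σ_0 = σ_4 = 0.
Solving the tridiagonal system: σ_0 = 0, σ_1 = 573/82, σ_2 = -201/82, σ_3 = -999/82, σ_4 = 0.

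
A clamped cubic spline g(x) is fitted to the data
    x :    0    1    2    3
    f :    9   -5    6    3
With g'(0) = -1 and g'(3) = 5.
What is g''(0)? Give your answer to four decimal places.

-73.2000

With σ_i denoting the second derivative at x_i, h_i = 1, 1, 1, and Δ_i = (y_(i+1) − y_i)/h_i = -14, 11, -3:
  1·σ_0 + 4·σ_1 + 1·σ_2 = 6(Δ_1 - Δ_0) = 150
  1·σ_1 + 4·σ_2 + 1·σ_3 = 6(Δ_2 - Δ_1) = -84
Clamped end conditions give two more equations: 2h_0·σ_0 + h_0·σ_1 = 6(Δ_0 - g'(0)) = -78 and h_2·σ_2 + 2h_2·σ_3 = 6(g'(3) - Δ_2) = 48.
Hence σ_0 = -366/5, σ_1 = 342/5, σ_2 = -252/5, σ_3 = 246/5.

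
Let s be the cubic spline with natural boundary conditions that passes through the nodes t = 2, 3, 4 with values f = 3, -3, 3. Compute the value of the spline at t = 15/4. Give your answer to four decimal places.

With σ_i denoting the second derivative at x_i, h_i = 1, 1, and Δ_i = (y_(i+1) − y_i)/h_i = -6, 6:
  1·σ_0 + 4·σ_1 + 1·σ_2 = 6(Δ_1 - Δ_0) = 72
Natural end conditions: σ_0 = σ_2 = 0.
Solving the tridiagonal system: σ_0 = 0, σ_1 = 18, σ_2 = 0.
On [3, 4], s(t) = -3 + 0·(t - 3) + 9·(t - 3)² - 3·(t - 3)³.
With (t - 3) = 3/4: s(15/4) = 51/64.

0.7969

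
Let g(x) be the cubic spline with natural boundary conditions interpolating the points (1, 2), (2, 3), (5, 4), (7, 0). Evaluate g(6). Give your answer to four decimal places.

2.3521

Put m_i = g'' at the i-th knot. Here h = (1, 3, 2) and Δ = (1, 1/3, -2), so the interior equations h_(i-1)·m_(i-1) + 2(h_(i-1)+h_i)·m_i + h_i·m_(i+1) = 6(Δ_i − Δ_(i-1)) read
  1·m_0 + 8·m_1 + 3·m_2 = 6(Δ_1 - Δ_0) = -4
  3·m_1 + 10·m_2 + 2·m_3 = 6(Δ_2 - Δ_1) = -14
Natural end conditions: m_0 = m_3 = 0.
Solving: m_0 = 0, m_1 = 2/71, m_2 = -100/71, m_3 = 0.
On [5, 7], g(x) = 4 - 226/213·(x - 5) - 50/71·(x - 5)² + 25/213·(x - 5)³.
With (x - 5) = 1: g(6) = 167/71.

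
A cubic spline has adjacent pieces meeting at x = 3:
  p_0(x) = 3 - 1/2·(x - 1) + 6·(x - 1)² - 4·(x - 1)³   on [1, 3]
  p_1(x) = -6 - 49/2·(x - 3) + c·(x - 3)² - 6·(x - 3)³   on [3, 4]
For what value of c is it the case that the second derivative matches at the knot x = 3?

p_0''(x) = 12 - 24·(x - 1), so p_0''(3) = -36. On the right, p_1''(3) = 2c, so c = -18.

-18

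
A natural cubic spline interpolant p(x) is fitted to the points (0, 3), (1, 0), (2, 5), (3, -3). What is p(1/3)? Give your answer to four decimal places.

With M_i denoting the second derivative at x_i, h_i = 1, 1, 1, and Δ_i = (y_(i+1) − y_i)/h_i = -3, 5, -8:
  1·M_0 + 4·M_1 + 1·M_2 = 6(Δ_1 - Δ_0) = 48
  1·M_1 + 4·M_2 + 1·M_3 = 6(Δ_2 - Δ_1) = -78
Natural end conditions: M_0 = M_3 = 0.
Forward elimination and back-substitution give M_0 = 0, M_1 = 18, M_2 = -24, M_3 = 0.
On [0, 1], p(x) = 3 - 6·x + 0·x² + 3·x³.
With x = 1/3: p(1/3) = 10/9.

1.1111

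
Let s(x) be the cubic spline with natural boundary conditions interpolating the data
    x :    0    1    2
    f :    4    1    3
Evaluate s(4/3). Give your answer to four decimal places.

1.2037

Let σ_i = s''(x_i). Step sizes h_i = 1, 1; slopes of the chords Δ_i = (y_(i+1) - y_i)/h_i = -3, 2.
  1·σ_0 + 4·σ_1 + 1·σ_2 = 6(Δ_1 - Δ_0) = 30
Natural end conditions: σ_0 = σ_2 = 0.
Solving: σ_0 = 0, σ_1 = 15/2, σ_2 = 0.
On [1, 2], s(x) = 1 - 1/2·(x - 1) + 15/4·(x - 1)² - 5/4·(x - 1)³.
With (x - 1) = 1/3: s(4/3) = 65/54.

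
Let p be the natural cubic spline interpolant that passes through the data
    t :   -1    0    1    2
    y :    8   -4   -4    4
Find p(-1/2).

Put M_i = p'' at the i-th knot. Here h = (1, 1, 1) and Δ = (-12, 0, 8), so the interior equations h_(i-1)·M_(i-1) + 2(h_(i-1)+h_i)·M_i + h_i·M_(i+1) = 6(Δ_i − Δ_(i-1)) read
  1·M_0 + 4·M_1 + 1·M_2 = 6(Δ_1 - Δ_0) = 72
  1·M_1 + 4·M_2 + 1·M_3 = 6(Δ_2 - Δ_1) = 48
Natural end conditions: M_0 = M_3 = 0.
Solving: M_0 = 0, M_1 = 16, M_2 = 8, M_3 = 0.
On [-1, 0], p(t) = 8 - 44/3·(t + 1) + 0·(t + 1)² + 8/3·(t + 1)³.
With (t + 1) = 1/2: p(-1/2) = 1.

1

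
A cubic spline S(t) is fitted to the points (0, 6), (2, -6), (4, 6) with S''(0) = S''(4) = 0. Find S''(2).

9

Put M_i = S'' at the i-th knot. Here h = (2, 2) and Δ = (-6, 6), so the interior equations h_(i-1)·M_(i-1) + 2(h_(i-1)+h_i)·M_i + h_i·M_(i+1) = 6(Δ_i − Δ_(i-1)) read
  2·M_0 + 8·M_1 + 2·M_2 = 6(Δ_1 - Δ_0) = 72
Natural end conditions: M_0 = M_2 = 0.
Solving: M_0 = 0, M_1 = 9, M_2 = 0.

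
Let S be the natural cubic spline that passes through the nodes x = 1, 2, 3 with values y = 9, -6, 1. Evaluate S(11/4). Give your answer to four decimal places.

-2.0391

With M_i denoting the second derivative at x_i, h_i = 1, 1, and Δ_i = (y_(i+1) − y_i)/h_i = -15, 7:
  1·M_0 + 4·M_1 + 1·M_2 = 6(Δ_1 - Δ_0) = 132
Natural end conditions: M_0 = M_2 = 0.
Hence M_0 = 0, M_1 = 33, M_2 = 0.
On [2, 3], S(x) = -6 - 4·(x - 2) + 33/2·(x - 2)² - 11/2·(x - 2)³.
With (x - 2) = 3/4: S(11/4) = -261/128.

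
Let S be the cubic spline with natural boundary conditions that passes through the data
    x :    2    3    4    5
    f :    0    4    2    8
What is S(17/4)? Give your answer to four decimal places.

2.6688

Write M_i for S''(x_i). With h_i = 1, 1, 1 and divided differences Δ_i = 4, -2, 6, the continuity of S' gives the tridiagonal system
  1·M_0 + 4·M_1 + 1·M_2 = 6(Δ_1 - Δ_0) = -36
  1·M_1 + 4·M_2 + 1·M_3 = 6(Δ_2 - Δ_1) = 48
Natural end conditions: M_0 = M_3 = 0.
Hence M_0 = 0, M_1 = -64/5, M_2 = 76/5, M_3 = 0.
On [4, 5], S(x) = 2 + 14/15·(x - 4) + 38/5·(x - 4)² - 38/15·(x - 4)³.
With (x - 4) = 1/4: S(17/4) = 427/160.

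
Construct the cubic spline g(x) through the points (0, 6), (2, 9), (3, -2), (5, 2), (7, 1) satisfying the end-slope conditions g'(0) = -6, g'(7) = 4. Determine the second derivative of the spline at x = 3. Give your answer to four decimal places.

20.2049

Write σ_i for g''(x_i). With h_i = 2, 1, 2, 2 and divided differences Δ_i = 3/2, -11, 2, -1/2, the continuity of g' gives the tridiagonal system
  2·σ_0 + 6·σ_1 + 1·σ_2 = 6(Δ_1 - Δ_0) = -75
  1·σ_1 + 6·σ_2 + 2·σ_3 = 6(Δ_2 - Δ_1) = 78
  2·σ_2 + 8·σ_3 + 2·σ_4 = 6(Δ_3 - Δ_2) = -15
Clamped end conditions give two more equations: 2h_0·σ_0 + h_0·σ_1 = 6(Δ_0 - g'(0)) = 45 and h_3·σ_3 + 2h_3·σ_4 = 6(g'(7) - Δ_3) = 27.
Forward elimination and back-substitution give σ_0 = 5617/244, σ_1 = -1436/61, σ_2 = 2465/122, σ_3 = -1201/122, σ_4 = 712/61.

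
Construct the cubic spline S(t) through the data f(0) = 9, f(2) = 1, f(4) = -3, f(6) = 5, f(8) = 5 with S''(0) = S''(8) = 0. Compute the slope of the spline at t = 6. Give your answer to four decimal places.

2.9286

Write σ_i for S''(x_i). With h_i = 2, 2, 2, 2 and divided differences Δ_i = -4, -2, 4, 0, the continuity of S' gives the tridiagonal system
  2·σ_0 + 8·σ_1 + 2·σ_2 = 6(Δ_1 - Δ_0) = 12
  2·σ_1 + 8·σ_2 + 2·σ_3 = 6(Δ_2 - Δ_1) = 36
  2·σ_2 + 8·σ_3 + 2·σ_4 = 6(Δ_3 - Δ_2) = -24
Natural end conditions: σ_0 = σ_4 = 0.
Solving the tridiagonal system: σ_0 = 0, σ_1 = 3/28, σ_2 = 39/7, σ_3 = -123/28, σ_4 = 0.
On [6, 8], S'(t) = b_3 + 2c_3·(t - 6) + 3d_3·(t - 6)² with b_3 = Δ_3 - h_3(2σ_3 + σ_4)/6 = 41/14, c_3 = σ_3/2 = -123/56, d_3 = (σ_4 - σ_3)/(6h_3) = 41/112. So S'(6) = 41/14.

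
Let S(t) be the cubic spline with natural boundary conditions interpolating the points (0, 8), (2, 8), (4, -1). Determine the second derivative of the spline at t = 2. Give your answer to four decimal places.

-3.3750

Put m_i = S'' at the i-th knot. Here h = (2, 2) and Δ = (0, -9/2), so the interior equations h_(i-1)·m_(i-1) + 2(h_(i-1)+h_i)·m_i + h_i·m_(i+1) = 6(Δ_i − Δ_(i-1)) read
  2·m_0 + 8·m_1 + 2·m_2 = 6(Δ_1 - Δ_0) = -27
Natural end conditions: m_0 = m_2 = 0.
Hence m_0 = 0, m_1 = -27/8, m_2 = 0.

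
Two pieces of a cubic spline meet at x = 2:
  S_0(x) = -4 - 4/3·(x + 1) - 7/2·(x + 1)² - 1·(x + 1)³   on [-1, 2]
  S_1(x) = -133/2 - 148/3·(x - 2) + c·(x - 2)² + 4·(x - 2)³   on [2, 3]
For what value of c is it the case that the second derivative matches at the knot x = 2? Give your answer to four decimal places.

-12.5000

S_0''(x) = -7 - 6·(x + 1), so S_0''(2) = -25. On the right, S_1''(2) = 2c, so c = -25/2.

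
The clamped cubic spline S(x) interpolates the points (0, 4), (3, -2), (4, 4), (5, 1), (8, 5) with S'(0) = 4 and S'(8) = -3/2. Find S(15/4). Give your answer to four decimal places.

3.0191

With m_i denoting the second derivative at x_i, h_i = 3, 1, 1, 3, and Δ_i = (y_(i+1) − y_i)/h_i = -2, 6, -3, 4/3:
  3·m_0 + 8·m_1 + 1·m_2 = 6(Δ_1 - Δ_0) = 48
  1·m_1 + 4·m_2 + 1·m_3 = 6(Δ_2 - Δ_1) = -54
  1·m_2 + 8·m_3 + 3·m_4 = 6(Δ_3 - Δ_2) = 26
Clamped end conditions give two more equations: 2h_0·m_0 + h_0·m_1 = 6(Δ_0 - S'(0)) = -36 and h_3·m_3 + 2h_3·m_4 = 6(S'(8) - Δ_3) = -17.
Solving the tridiagonal system: m_0 = -2605/208, m_1 = 1357/104, m_2 = -301/16, m_3 = 853/104, m_4 = -4327/624.
On [3, 4], S(x) = -2 + 1991/416·(x - 3) + 1357/208·(x - 3)² - 2209/416·(x - 3)³.
With (x - 3) = 3/4: S(15/4) = 80381/26624.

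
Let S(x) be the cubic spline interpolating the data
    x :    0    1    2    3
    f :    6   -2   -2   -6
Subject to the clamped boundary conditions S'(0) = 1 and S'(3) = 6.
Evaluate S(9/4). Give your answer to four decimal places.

-3.3469

With σ_i denoting the second derivative at x_i, h_i = 1, 1, 1, and Δ_i = (y_(i+1) − y_i)/h_i = -8, 0, -4:
  1·σ_0 + 4·σ_1 + 1·σ_2 = 6(Δ_1 - Δ_0) = 48
  1·σ_1 + 4·σ_2 + 1·σ_3 = 6(Δ_2 - Δ_1) = -24
Clamped end conditions give two more equations: 2h_0·σ_0 + h_0·σ_1 = 6(Δ_0 - S'(0)) = -54 and h_2·σ_2 + 2h_2·σ_3 = 6(S'(3) - Δ_2) = 60.
Solving: σ_0 = -616/15, σ_1 = 422/15, σ_2 = -352/15, σ_3 = 626/15.
On [2, 3], S(x) = -2 - 47/15·(x - 2) - 176/15·(x - 2)² + 163/15·(x - 2)³.
With (x - 2) = 1/4: S(9/4) = -1071/320.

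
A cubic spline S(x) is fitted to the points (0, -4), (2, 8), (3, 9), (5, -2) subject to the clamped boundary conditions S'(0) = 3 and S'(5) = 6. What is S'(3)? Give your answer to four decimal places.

Put M_i = S'' at the i-th knot. Here h = (2, 1, 2) and Δ = (6, 1, -11/2), so the interior equations h_(i-1)·M_(i-1) + 2(h_(i-1)+h_i)·M_i + h_i·M_(i+1) = 6(Δ_i − Δ_(i-1)) read
  2·M_0 + 6·M_1 + 1·M_2 = 6(Δ_1 - Δ_0) = -30
  1·M_1 + 6·M_2 + 2·M_3 = 6(Δ_2 - Δ_1) = -39
Clamped end conditions give two more equations: 2h_0·M_0 + h_0·M_1 = 6(Δ_0 - S'(0)) = 18 and h_2·M_2 + 2h_2·M_3 = 6(S'(5) - Δ_2) = 69.
Solving the tridiagonal system: M_0 = 225/32, M_1 = -81/16, M_2 = -219/16, M_3 = 771/32.
On [3, 5], S'(x) = b_2 + 2c_2·(x - 3) + 3d_2·(x - 3)² with b_2 = Δ_2 - h_2(2M_2 + M_3)/6 = -141/32, c_2 = M_2/2 = -219/32, d_2 = (M_3 - M_2)/(6h_2) = 403/128. So S'(3) = -141/32.

-4.4063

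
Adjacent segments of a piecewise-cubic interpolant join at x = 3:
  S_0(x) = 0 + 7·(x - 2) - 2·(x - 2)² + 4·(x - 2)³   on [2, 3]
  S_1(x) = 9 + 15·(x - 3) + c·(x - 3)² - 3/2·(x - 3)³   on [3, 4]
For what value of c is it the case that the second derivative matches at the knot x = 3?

S_0''(x) = -4 + 24·(x - 2), so S_0''(3) = 20. On the right, S_1''(3) = 2c, so c = 10.

10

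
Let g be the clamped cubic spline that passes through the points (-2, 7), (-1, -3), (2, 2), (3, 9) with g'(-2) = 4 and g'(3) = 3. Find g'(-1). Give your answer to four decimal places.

-13.2540

Put M_i = g'' at the i-th knot. Here h = (1, 3, 1) and Δ = (-10, 5/3, 7), so the interior equations h_(i-1)·M_(i-1) + 2(h_(i-1)+h_i)·M_i + h_i·M_(i+1) = 6(Δ_i − Δ_(i-1)) read
  1·M_0 + 8·M_1 + 3·M_2 = 6(Δ_1 - Δ_0) = 70
  3·M_1 + 8·M_2 + 1·M_3 = 6(Δ_2 - Δ_1) = 32
Clamped end conditions give two more equations: 2h_0·M_0 + h_0·M_1 = 6(Δ_0 - g'(-2)) = -84 and h_2·M_2 + 2h_2·M_3 = 6(g'(3) - Δ_2) = -24.
Solving: M_0 = -3118/63, M_1 = 944/63, M_2 = -8/63, M_3 = -752/63.
On [-1, 2], g'(t) = b_1 + 2c_1·(t + 1) + 3d_1·(t + 1)² with b_1 = Δ_1 - h_1(2M_1 + M_2)/6 = -835/63, c_1 = M_1/2 = 472/63, d_1 = (M_2 - M_1)/(6h_1) = -68/81. So g'(-1) = -835/63.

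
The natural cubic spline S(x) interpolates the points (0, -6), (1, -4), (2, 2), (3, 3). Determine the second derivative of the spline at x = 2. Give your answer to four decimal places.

-9.6000

Put σ_i = S'' at the i-th knot. Here h = (1, 1, 1) and Δ = (2, 6, 1), so the interior equations h_(i-1)·σ_(i-1) + 2(h_(i-1)+h_i)·σ_i + h_i·σ_(i+1) = 6(Δ_i − Δ_(i-1)) read
  1·σ_0 + 4·σ_1 + 1·σ_2 = 6(Δ_1 - Δ_0) = 24
  1·σ_1 + 4·σ_2 + 1·σ_3 = 6(Δ_2 - Δ_1) = -30
Natural end conditions: σ_0 = σ_3 = 0.
Solving the tridiagonal system: σ_0 = 0, σ_1 = 42/5, σ_2 = -48/5, σ_3 = 0.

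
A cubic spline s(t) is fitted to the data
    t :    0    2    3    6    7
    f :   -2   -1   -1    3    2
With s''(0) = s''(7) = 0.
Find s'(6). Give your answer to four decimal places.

-0.1605

Write M_i for s''(x_i). With h_i = 2, 1, 3, 1 and divided differences Δ_i = 1/2, 0, 4/3, -1, the continuity of s' gives the tridiagonal system
  2·M_0 + 6·M_1 + 1·M_2 = 6(Δ_1 - Δ_0) = -3
  1·M_1 + 8·M_2 + 3·M_3 = 6(Δ_2 - Δ_1) = 8
  3·M_2 + 8·M_3 + 1·M_4 = 6(Δ_3 - Δ_2) = -14
Natural end conditions: M_0 = M_4 = 0.
Solving: M_0 = 0, M_1 = -271/322, M_2 = 330/161, M_3 = -811/322, M_4 = 0.
On [6, 7], s'(t) = b_3 + 2c_3·(t - 6) + 3d_3·(t - 6)² with b_3 = Δ_3 - h_3(2M_3 + M_4)/6 = -155/966, c_3 = M_3/2 = -811/644, d_3 = (M_4 - M_3)/(6h_3) = 811/1932. So s'(6) = -155/966.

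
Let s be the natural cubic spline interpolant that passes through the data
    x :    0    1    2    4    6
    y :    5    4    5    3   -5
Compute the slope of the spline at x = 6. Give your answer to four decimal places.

Let σ_i = s''(x_i). Step sizes h_i = 1, 1, 2, 2; slopes of the chords Δ_i = (y_(i+1) - y_i)/h_i = -1, 1, -1, -4.
  1·σ_0 + 4·σ_1 + 1·σ_2 = 6(Δ_1 - Δ_0) = 12
  1·σ_1 + 6·σ_2 + 2·σ_3 = 6(Δ_2 - Δ_1) = -12
  2·σ_2 + 8·σ_3 + 2·σ_4 = 6(Δ_3 - Δ_2) = -18
Natural end conditions: σ_0 = σ_4 = 0.
Solving the tridiagonal system: σ_0 = 0, σ_1 = 7/2, σ_2 = -2, σ_3 = -7/4, σ_4 = 0.
On [4, 6], s'(x) = b_3 + 2c_3·(x - 4) + 3d_3·(x - 4)² with b_3 = Δ_3 - h_3(2σ_3 + σ_4)/6 = -17/6, c_3 = σ_3/2 = -7/8, d_3 = (σ_4 - σ_3)/(6h_3) = 7/48. So s'(6) = -55/12.

-4.5833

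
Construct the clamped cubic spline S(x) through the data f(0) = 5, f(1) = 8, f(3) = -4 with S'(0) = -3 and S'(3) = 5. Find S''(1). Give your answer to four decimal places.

Let σ_i = S''(x_i). Step sizes h_i = 1, 2; slopes of the chords Δ_i = (y_(i+1) - y_i)/h_i = 3, -6.
  1·σ_0 + 6·σ_1 + 2·σ_2 = 6(Δ_1 - Δ_0) = -54
Clamped end conditions give two more equations: 2h_0·σ_0 + h_0·σ_1 = 6(Δ_0 - S'(0)) = 36 and h_1·σ_1 + 2h_1·σ_2 = 6(S'(3) - Δ_1) = 66.
Forward elimination and back-substitution give σ_0 = 89/3, σ_1 = -70/3, σ_2 = 169/6.

-23.3333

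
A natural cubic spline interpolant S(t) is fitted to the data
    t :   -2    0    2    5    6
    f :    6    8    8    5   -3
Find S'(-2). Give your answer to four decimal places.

1.3619

Let M_i = S''(x_i). Step sizes h_i = 2, 2, 3, 1; slopes of the chords Δ_i = (y_(i+1) - y_i)/h_i = 1, 0, -1, -8.
  2·M_0 + 8·M_1 + 2·M_2 = 6(Δ_1 - Δ_0) = -6
  2·M_1 + 10·M_2 + 3·M_3 = 6(Δ_2 - Δ_1) = -6
  3·M_2 + 8·M_3 + 1·M_4 = 6(Δ_3 - Δ_2) = -42
Natural end conditions: M_0 = M_4 = 0.
Solving the tridiagonal system: M_0 = 0, M_1 = -291/268, M_2 = 90/67, M_3 = -771/134, M_4 = 0.
On [-2, 0], S'(t) = b_0 + 2c_0·(t + 2) + 3d_0·(t + 2)² with b_0 = Δ_0 - h_0(2M_0 + M_1)/6 = 365/268, c_0 = M_0/2 = 0, d_0 = (M_1 - M_0)/(6h_0) = -97/1072. So S'(-2) = 365/268.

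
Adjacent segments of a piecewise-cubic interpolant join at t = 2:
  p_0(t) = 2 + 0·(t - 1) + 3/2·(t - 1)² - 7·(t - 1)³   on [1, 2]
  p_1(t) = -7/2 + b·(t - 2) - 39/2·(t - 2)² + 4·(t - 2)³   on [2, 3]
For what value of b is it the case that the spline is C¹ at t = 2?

p_0'(t) = 0 + 3·(t - 1) - 21·(t - 1)², so p_0'(2) = -18. On the right, p_1'(2) = b, so b = -18.

-18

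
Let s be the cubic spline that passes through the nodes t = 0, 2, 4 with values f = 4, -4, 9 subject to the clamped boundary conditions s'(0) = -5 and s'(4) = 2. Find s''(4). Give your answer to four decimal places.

Put m_i = s'' at the i-th knot. Here h = (2, 2) and Δ = (-4, 13/2), so the interior equations h_(i-1)·m_(i-1) + 2(h_(i-1)+h_i)·m_i + h_i·m_(i+1) = 6(Δ_i − Δ_(i-1)) read
  2·m_0 + 8·m_1 + 2·m_2 = 6(Δ_1 - Δ_0) = 63
Clamped end conditions give two more equations: 2h_0·m_0 + h_0·m_1 = 6(Δ_0 - s'(0)) = 6 and h_1·m_1 + 2h_1·m_2 = 6(s'(4) - Δ_1) = -27.
Solving: m_0 = -37/8, m_1 = 49/4, m_2 = -103/8.

-12.8750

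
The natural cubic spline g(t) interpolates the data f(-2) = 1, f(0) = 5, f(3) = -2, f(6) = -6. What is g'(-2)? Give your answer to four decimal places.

2.9910

Write m_i for g''(x_i). With h_i = 2, 3, 3 and divided differences Δ_i = 2, -7/3, -4/3, the continuity of g' gives the tridiagonal system
  2·m_0 + 10·m_1 + 3·m_2 = 6(Δ_1 - Δ_0) = -26
  3·m_1 + 12·m_2 + 3·m_3 = 6(Δ_2 - Δ_1) = 6
Natural end conditions: m_0 = m_3 = 0.
Hence m_0 = 0, m_1 = -110/37, m_2 = 46/37, m_3 = 0.
On [-2, 0], g'(t) = b_0 + 2c_0·(t + 2) + 3d_0·(t + 2)² with b_0 = Δ_0 - h_0(2m_0 + m_1)/6 = 332/111, c_0 = m_0/2 = 0, d_0 = (m_1 - m_0)/(6h_0) = -55/222. So g'(-2) = 332/111.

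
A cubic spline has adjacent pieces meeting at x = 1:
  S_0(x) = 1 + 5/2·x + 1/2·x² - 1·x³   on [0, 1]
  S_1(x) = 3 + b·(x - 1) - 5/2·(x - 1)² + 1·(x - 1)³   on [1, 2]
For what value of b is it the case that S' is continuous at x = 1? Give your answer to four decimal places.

S_0'(x) = 5/2 + 1·x - 3·x², so S_0'(1) = 1/2. On the right, S_1'(1) = b, so b = 1/2.

0.5000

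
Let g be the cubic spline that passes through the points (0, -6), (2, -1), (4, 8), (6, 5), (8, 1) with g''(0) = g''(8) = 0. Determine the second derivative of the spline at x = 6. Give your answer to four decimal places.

0.9911

Write m_i for g''(x_i). With h_i = 2, 2, 2, 2 and divided differences Δ_i = 5/2, 9/2, -3/2, -2, the continuity of g' gives the tridiagonal system
  2·m_0 + 8·m_1 + 2·m_2 = 6(Δ_1 - Δ_0) = 12
  2·m_1 + 8·m_2 + 2·m_3 = 6(Δ_2 - Δ_1) = -36
  2·m_2 + 8·m_3 + 2·m_4 = 6(Δ_3 - Δ_2) = -3
Natural end conditions: m_0 = m_4 = 0.
Solving: m_0 = 0, m_1 = 321/112, m_2 = -153/28, m_3 = 111/112, m_4 = 0.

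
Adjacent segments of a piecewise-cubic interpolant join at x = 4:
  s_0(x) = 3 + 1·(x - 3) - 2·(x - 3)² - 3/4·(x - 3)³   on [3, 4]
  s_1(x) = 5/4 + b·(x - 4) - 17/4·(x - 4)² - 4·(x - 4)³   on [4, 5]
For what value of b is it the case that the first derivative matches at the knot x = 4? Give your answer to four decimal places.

-5.2500

s_0'(x) = 1 - 4·(x - 3) - 9/4·(x - 3)², so s_0'(4) = -21/4. On the right, s_1'(4) = b, so b = -21/4.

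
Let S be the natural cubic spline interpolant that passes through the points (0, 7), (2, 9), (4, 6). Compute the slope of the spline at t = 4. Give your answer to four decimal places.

-2.1250

With M_i denoting the second derivative at x_i, h_i = 2, 2, and Δ_i = (y_(i+1) − y_i)/h_i = 1, -3/2:
  2·M_0 + 8·M_1 + 2·M_2 = 6(Δ_1 - Δ_0) = -15
Natural end conditions: M_0 = M_2 = 0.
Solving the tridiagonal system: M_0 = 0, M_1 = -15/8, M_2 = 0.
On [2, 4], S'(t) = b_1 + 2c_1·(t - 2) + 3d_1·(t - 2)² with b_1 = Δ_1 - h_1(2M_1 + M_2)/6 = -1/4, c_1 = M_1/2 = -15/16, d_1 = (M_2 - M_1)/(6h_1) = 5/32. So S'(4) = -17/8.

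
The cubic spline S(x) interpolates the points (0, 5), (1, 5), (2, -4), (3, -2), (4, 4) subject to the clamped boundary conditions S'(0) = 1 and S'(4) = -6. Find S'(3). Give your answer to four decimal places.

Write m_i for S''(x_i). With h_i = 1, 1, 1, 1 and divided differences Δ_i = 0, -9, 2, 6, the continuity of S' gives the tridiagonal system
  1·m_0 + 4·m_1 + 1·m_2 = 6(Δ_1 - Δ_0) = -54
  1·m_1 + 4·m_2 + 1·m_3 = 6(Δ_2 - Δ_1) = 66
  1·m_2 + 4·m_3 + 1·m_4 = 6(Δ_3 - Δ_2) = 24
Clamped end conditions give two more equations: 2h_0·m_0 + h_0·m_1 = 6(Δ_0 - S'(0)) = -6 and h_3·m_3 + 2h_3·m_4 = 6(S'(4) - Δ_3) = -72.
Solving: m_0 = 97/14, m_1 = -139/7, m_2 = 37/2, m_3 = 83/7, m_4 = -587/14.
On [3, 4], S'(x) = b_3 + 2c_3·(x - 3) + 3d_3·(x - 3)² with b_3 = Δ_3 - h_3(2m_3 + m_4)/6 = 253/28, c_3 = m_3/2 = 83/14, d_3 = (m_4 - m_3)/(6h_3) = -251/28. So S'(3) = 253/28.

9.0357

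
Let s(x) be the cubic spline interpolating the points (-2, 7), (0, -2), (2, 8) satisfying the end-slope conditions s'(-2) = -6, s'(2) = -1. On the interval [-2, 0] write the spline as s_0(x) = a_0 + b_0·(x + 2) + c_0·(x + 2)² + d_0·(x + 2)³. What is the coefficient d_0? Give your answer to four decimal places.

With M_i denoting the second derivative at x_i, h_i = 2, 2, and Δ_i = (y_(i+1) − y_i)/h_i = -9/2, 5:
  2·M_0 + 8·M_1 + 2·M_2 = 6(Δ_1 - Δ_0) = 57
Clamped end conditions give two more equations: 2h_0·M_0 + h_0·M_1 = 6(Δ_0 - s'(-2)) = 9 and h_1·M_1 + 2h_1·M_2 = 6(s'(2) - Δ_1) = -36.
Hence M_0 = -29/8, M_1 = 47/4, M_2 = -119/8.
On [-2, 0], with s_0(x) = a_0 + b_0·(x + 2) + c_0·(x + 2)² + d_0·(x + 2)³: c_0 = M_0/2 = -29/16, d_0 = (M_1 - M_0)/(6h_0) = 41/32, b_0 = Δ_0 - h_0(2M_0 + M_1)/6 = -6.

1.2813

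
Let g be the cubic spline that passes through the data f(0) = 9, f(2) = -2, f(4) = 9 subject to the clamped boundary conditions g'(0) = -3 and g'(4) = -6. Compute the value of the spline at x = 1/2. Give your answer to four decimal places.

Let σ_i = g''(x_i). Step sizes h_i = 2, 2; slopes of the chords Δ_i = (y_(i+1) - y_i)/h_i = -11/2, 11/2.
  2·σ_0 + 8·σ_1 + 2·σ_2 = 6(Δ_1 - Δ_0) = 66
Clamped end conditions give two more equations: 2h_0·σ_0 + h_0·σ_1 = 6(Δ_0 - g'(0)) = -15 and h_1·σ_1 + 2h_1·σ_2 = 6(g'(4) - Δ_1) = -69.
Solving: σ_0 = -51/4, σ_1 = 18, σ_2 = -105/4.
On [0, 2], g(x) = 9 - 3·x - 51/8·x² + 41/16·x³.
With x = 1/2: g(1/2) = 797/128.

6.2266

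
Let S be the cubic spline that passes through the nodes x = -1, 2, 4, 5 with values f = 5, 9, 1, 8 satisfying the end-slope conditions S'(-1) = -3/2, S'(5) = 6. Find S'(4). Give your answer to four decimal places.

Write σ_i for S''(x_i). With h_i = 3, 2, 1 and divided differences Δ_i = 4/3, -4, 7, the continuity of S' gives the tridiagonal system
  3·σ_0 + 10·σ_1 + 2·σ_2 = 6(Δ_1 - Δ_0) = -32
  2·σ_1 + 6·σ_2 + 1·σ_3 = 6(Δ_2 - Δ_1) = 66
Clamped end conditions give two more equations: 2h_0·σ_0 + h_0·σ_1 = 6(Δ_0 - S'(-1)) = 17 and h_2·σ_2 + 2h_2·σ_3 = 6(S'(5) - Δ_2) = -6.
Solving: σ_0 = 134/19, σ_1 = -481/57, σ_2 = 890/57, σ_3 = -616/57.
On [4, 5], S'(x) = b_2 + 2c_2·(x - 4) + 3d_2·(x - 4)² with b_2 = Δ_2 - h_2(2σ_2 + σ_3)/6 = 205/57, c_2 = σ_2/2 = 445/57, d_2 = (σ_3 - σ_2)/(6h_2) = -251/57. So S'(4) = 205/57.

3.5965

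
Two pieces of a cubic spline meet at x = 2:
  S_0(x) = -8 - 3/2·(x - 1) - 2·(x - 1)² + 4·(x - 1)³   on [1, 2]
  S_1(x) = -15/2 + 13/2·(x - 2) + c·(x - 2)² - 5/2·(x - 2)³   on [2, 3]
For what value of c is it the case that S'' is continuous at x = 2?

10

S_0''(x) = -4 + 24·(x - 1), so S_0''(2) = 20. On the right, S_1''(2) = 2c, so c = 10.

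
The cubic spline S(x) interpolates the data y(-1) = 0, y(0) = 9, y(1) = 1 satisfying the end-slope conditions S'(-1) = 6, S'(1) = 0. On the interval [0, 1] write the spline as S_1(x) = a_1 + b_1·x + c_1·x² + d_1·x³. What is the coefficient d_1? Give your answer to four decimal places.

Write m_i for S''(x_i). With h_i = 1, 1 and divided differences Δ_i = 9, -8, the continuity of S' gives the tridiagonal system
  1·m_0 + 4·m_1 + 1·m_2 = 6(Δ_1 - Δ_0) = -102
Clamped end conditions give two more equations: 2h_0·m_0 + h_0·m_1 = 6(Δ_0 - S'(-1)) = 18 and h_1·m_1 + 2h_1·m_2 = 6(S'(1) - Δ_1) = 48.
Forward elimination and back-substitution give m_0 = 63/2, m_1 = -45, m_2 = 93/2.
On [0, 1], with S_1(x) = a_1 + b_1·x + c_1·x² + d_1·x³: c_1 = m_1/2 = -45/2, d_1 = (m_2 - m_1)/(6h_1) = 61/4, b_1 = Δ_1 - h_1(2m_1 + m_2)/6 = -3/4.

15.2500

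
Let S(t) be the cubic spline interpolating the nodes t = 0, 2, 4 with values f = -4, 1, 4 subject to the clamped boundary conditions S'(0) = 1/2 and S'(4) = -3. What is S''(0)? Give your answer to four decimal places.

With m_i denoting the second derivative at x_i, h_i = 2, 2, and Δ_i = (y_(i+1) − y_i)/h_i = 5/2, 3/2:
  2·m_0 + 8·m_1 + 2·m_2 = 6(Δ_1 - Δ_0) = -6
Clamped end conditions give two more equations: 2h_0·m_0 + h_0·m_1 = 6(Δ_0 - S'(0)) = 12 and h_1·m_1 + 2h_1·m_2 = 6(S'(4) - Δ_1) = -27.
Solving the tridiagonal system: m_0 = 23/8, m_1 = 1/4, m_2 = -55/8.

2.8750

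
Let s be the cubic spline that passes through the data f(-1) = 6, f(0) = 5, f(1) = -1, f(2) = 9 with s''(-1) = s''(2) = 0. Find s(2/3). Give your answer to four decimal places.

0.0074

With σ_i denoting the second derivative at x_i, h_i = 1, 1, 1, and Δ_i = (y_(i+1) − y_i)/h_i = -1, -6, 10:
  1·σ_0 + 4·σ_1 + 1·σ_2 = 6(Δ_1 - Δ_0) = -30
  1·σ_1 + 4·σ_2 + 1·σ_3 = 6(Δ_2 - Δ_1) = 96
Natural end conditions: σ_0 = σ_3 = 0.
Hence σ_0 = 0, σ_1 = -72/5, σ_2 = 138/5, σ_3 = 0.
On [0, 1], s(x) = 5 - 29/5·x - 36/5·x² + 7·x³.
With x = 2/3: s(2/3) = 1/135.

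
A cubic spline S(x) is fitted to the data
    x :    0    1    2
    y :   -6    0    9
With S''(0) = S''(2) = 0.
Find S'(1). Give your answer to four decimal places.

Write M_i for S''(x_i). With h_i = 1, 1 and divided differences Δ_i = 6, 9, the continuity of S' gives the tridiagonal system
  1·M_0 + 4·M_1 + 1·M_2 = 6(Δ_1 - Δ_0) = 18
Natural end conditions: M_0 = M_2 = 0.
Solving: M_0 = 0, M_1 = 9/2, M_2 = 0.
On [1, 2], S'(x) = b_1 + 2c_1·(x - 1) + 3d_1·(x - 1)² with b_1 = Δ_1 - h_1(2M_1 + M_2)/6 = 15/2, c_1 = M_1/2 = 9/4, d_1 = (M_2 - M_1)/(6h_1) = -3/4. So S'(1) = 15/2.

7.5000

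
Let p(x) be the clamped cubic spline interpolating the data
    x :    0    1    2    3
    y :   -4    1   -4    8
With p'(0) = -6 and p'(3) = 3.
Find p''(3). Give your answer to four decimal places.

-51.2000

With M_i denoting the second derivative at x_i, h_i = 1, 1, 1, and Δ_i = (y_(i+1) − y_i)/h_i = 5, -5, 12:
  1·M_0 + 4·M_1 + 1·M_2 = 6(Δ_1 - Δ_0) = -60
  1·M_1 + 4·M_2 + 1·M_3 = 6(Δ_2 - Δ_1) = 102
Clamped end conditions give two more equations: 2h_0·M_0 + h_0·M_1 = 6(Δ_0 - p'(0)) = 66 and h_2·M_2 + 2h_2·M_3 = 6(p'(3) - Δ_2) = -54.
Solving: M_0 = 266/5, M_1 = -202/5, M_2 = 242/5, M_3 = -256/5.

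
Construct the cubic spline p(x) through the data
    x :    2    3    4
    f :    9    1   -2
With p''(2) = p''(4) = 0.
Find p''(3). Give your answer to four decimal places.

Put M_i = p'' at the i-th knot. Here h = (1, 1) and Δ = (-8, -3), so the interior equations h_(i-1)·M_(i-1) + 2(h_(i-1)+h_i)·M_i + h_i·M_(i+1) = 6(Δ_i − Δ_(i-1)) read
  1·M_0 + 4·M_1 + 1·M_2 = 6(Δ_1 - Δ_0) = 30
Natural end conditions: M_0 = M_2 = 0.
Forward elimination and back-substitution give M_0 = 0, M_1 = 15/2, M_2 = 0.

7.5000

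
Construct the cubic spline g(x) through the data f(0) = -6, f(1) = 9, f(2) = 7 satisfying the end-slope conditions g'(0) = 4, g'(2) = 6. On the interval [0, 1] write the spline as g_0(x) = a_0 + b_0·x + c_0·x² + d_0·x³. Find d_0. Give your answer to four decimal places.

-18.7500

With σ_i denoting the second derivative at x_i, h_i = 1, 1, and Δ_i = (y_(i+1) − y_i)/h_i = 15, -2:
  1·σ_0 + 4·σ_1 + 1·σ_2 = 6(Δ_1 - Δ_0) = -102
Clamped end conditions give two more equations: 2h_0·σ_0 + h_0·σ_1 = 6(Δ_0 - g'(0)) = 66 and h_1·σ_1 + 2h_1·σ_2 = 6(g'(2) - Δ_1) = 48.
Solving: σ_0 = 119/2, σ_1 = -53, σ_2 = 101/2.
On [0, 1], with g_0(x) = a_0 + b_0·x + c_0·x² + d_0·x³: c_0 = σ_0/2 = 119/4, d_0 = (σ_1 - σ_0)/(6h_0) = -75/4, b_0 = Δ_0 - h_0(2σ_0 + σ_1)/6 = 4.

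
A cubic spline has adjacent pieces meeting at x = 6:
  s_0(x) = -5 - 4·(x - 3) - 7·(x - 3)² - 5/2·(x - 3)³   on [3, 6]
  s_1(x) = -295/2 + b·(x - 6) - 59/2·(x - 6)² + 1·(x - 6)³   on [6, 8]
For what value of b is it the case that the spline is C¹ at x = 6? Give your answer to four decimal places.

-113.5000

s_0'(x) = -4 - 14·(x - 3) - 15/2·(x - 3)², so s_0'(6) = -227/2. On the right, s_1'(6) = b, so b = -227/2.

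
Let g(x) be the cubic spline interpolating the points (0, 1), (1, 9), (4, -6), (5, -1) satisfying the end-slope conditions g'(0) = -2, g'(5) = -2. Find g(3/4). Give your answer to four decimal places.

6.6116

Put M_i = g'' at the i-th knot. Here h = (1, 3, 1) and Δ = (8, -5, 5), so the interior equations h_(i-1)·M_(i-1) + 2(h_(i-1)+h_i)·M_i + h_i·M_(i+1) = 6(Δ_i − Δ_(i-1)) read
  1·M_0 + 8·M_1 + 3·M_2 = 6(Δ_1 - Δ_0) = -78
  3·M_1 + 8·M_2 + 1·M_3 = 6(Δ_2 - Δ_1) = 60
Clamped end conditions give two more equations: 2h_0·M_0 + h_0·M_1 = 6(Δ_0 - g'(0)) = 60 and h_2·M_2 + 2h_2·M_3 = 6(g'(5) - Δ_2) = -42.
Forward elimination and back-substitution give M_0 = 288/7, M_1 = -156/7, M_2 = 138/7, M_3 = -216/7.
On [0, 1], g(x) = 1 - 2·x + 144/7·x² - 74/7·x³.
With x = 3/4: g(3/4) = 1481/224.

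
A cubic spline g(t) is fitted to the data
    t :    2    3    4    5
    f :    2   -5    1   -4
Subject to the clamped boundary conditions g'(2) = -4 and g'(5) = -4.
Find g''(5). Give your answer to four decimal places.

17.6000

Put m_i = g'' at the i-th knot. Here h = (1, 1, 1) and Δ = (-7, 6, -5), so the interior equations h_(i-1)·m_(i-1) + 2(h_(i-1)+h_i)·m_i + h_i·m_(i+1) = 6(Δ_i − Δ_(i-1)) read
  1·m_0 + 4·m_1 + 1·m_2 = 6(Δ_1 - Δ_0) = 78
  1·m_1 + 4·m_2 + 1·m_3 = 6(Δ_2 - Δ_1) = -66
Clamped end conditions give two more equations: 2h_0·m_0 + h_0·m_1 = 6(Δ_0 - g'(2)) = -18 and h_2·m_2 + 2h_2·m_3 = 6(g'(5) - Δ_2) = 6.
Solving: m_0 = -128/5, m_1 = 166/5, m_2 = -146/5, m_3 = 88/5.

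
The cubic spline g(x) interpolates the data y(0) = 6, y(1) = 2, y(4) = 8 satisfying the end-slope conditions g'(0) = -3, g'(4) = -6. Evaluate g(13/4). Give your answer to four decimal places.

Write M_i for g''(x_i). With h_i = 1, 3 and divided differences Δ_i = -4, 2, the continuity of g' gives the tridiagonal system
  1·M_0 + 8·M_1 + 3·M_2 = 6(Δ_1 - Δ_0) = 36
Clamped end conditions give two more equations: 2h_0·M_0 + h_0·M_1 = 6(Δ_0 - g'(0)) = -6 and h_1·M_1 + 2h_1·M_2 = 6(g'(4) - Δ_1) = -48.
Hence M_0 = -33/4, M_1 = 21/2, M_2 = -53/4.
On [1, 4], g(x) = 2 - 15/8·(x - 1) + 21/4·(x - 1)² - 95/72·(x - 1)³.
With (x - 1) = 9/4: g(13/4) = 4777/512.

9.3301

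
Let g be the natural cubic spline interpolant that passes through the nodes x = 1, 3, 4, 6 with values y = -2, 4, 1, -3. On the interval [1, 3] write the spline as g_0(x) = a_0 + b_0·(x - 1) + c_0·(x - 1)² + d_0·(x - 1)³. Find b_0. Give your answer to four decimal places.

Let M_i = g''(x_i). Step sizes h_i = 2, 1, 2; slopes of the chords Δ_i = (y_(i+1) - y_i)/h_i = 3, -3, -2.
  2·M_0 + 6·M_1 + 1·M_2 = 6(Δ_1 - Δ_0) = -36
  1·M_1 + 6·M_2 + 2·M_3 = 6(Δ_2 - Δ_1) = 6
Natural end conditions: M_0 = M_3 = 0.
Solving the tridiagonal system: M_0 = 0, M_1 = -222/35, M_2 = 72/35, M_3 = 0.
On [1, 3], with g_0(x) = a_0 + b_0·(x - 1) + c_0·(x - 1)² + d_0·(x - 1)³: c_0 = M_0/2 = 0, d_0 = (M_1 - M_0)/(6h_0) = -37/70, b_0 = Δ_0 - h_0(2M_0 + M_1)/6 = 179/35.

5.1143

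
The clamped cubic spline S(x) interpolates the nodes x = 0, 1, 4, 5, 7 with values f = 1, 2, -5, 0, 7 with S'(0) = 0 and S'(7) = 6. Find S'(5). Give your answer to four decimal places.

Put σ_i = S'' at the i-th knot. Here h = (1, 3, 1, 2) and Δ = (1, -7/3, 5, 7/2), so the interior equations h_(i-1)·σ_(i-1) + 2(h_(i-1)+h_i)·σ_i + h_i·σ_(i+1) = 6(Δ_i − Δ_(i-1)) read
  1·σ_0 + 8·σ_1 + 3·σ_2 = 6(Δ_1 - Δ_0) = -20
  3·σ_1 + 8·σ_2 + 1·σ_3 = 6(Δ_2 - Δ_1) = 44
  1·σ_2 + 6·σ_3 + 2·σ_4 = 6(Δ_3 - Δ_2) = -9
Clamped end conditions give two more equations: 2h_0·σ_0 + h_0·σ_1 = 6(Δ_0 - S'(0)) = 6 and h_3·σ_3 + 2h_3·σ_4 = 6(S'(7) - Δ_3) = 15.
Solving the tridiagonal system: σ_0 = 687/110, σ_1 = -357/55, σ_2 = 565/66, σ_3 = -827/165, σ_4 = 4129/660.
On [5, 7], S'(x) = b_3 + 2c_3·(x - 5) + 3d_3·(x - 5)² with b_3 = Δ_3 - h_3(2σ_3 + σ_4)/6 = 3139/660, c_3 = σ_3/2 = -827/330, d_3 = (σ_4 - σ_3)/(6h_3) = 2479/2640. So S'(5) = 3139/660.

4.7561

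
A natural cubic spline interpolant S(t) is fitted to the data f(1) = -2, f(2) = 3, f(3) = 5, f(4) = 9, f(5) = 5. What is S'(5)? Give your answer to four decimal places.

-6.3393

With σ_i denoting the second derivative at x_i, h_i = 1, 1, 1, 1, and Δ_i = (y_(i+1) − y_i)/h_i = 5, 2, 4, -4:
  1·σ_0 + 4·σ_1 + 1·σ_2 = 6(Δ_1 - Δ_0) = -18
  1·σ_1 + 4·σ_2 + 1·σ_3 = 6(Δ_2 - Δ_1) = 12
  1·σ_2 + 4·σ_3 + 1·σ_4 = 6(Δ_3 - Δ_2) = -48
Natural end conditions: σ_0 = σ_4 = 0.
Hence σ_0 = 0, σ_1 = -183/28, σ_2 = 57/7, σ_3 = -393/28, σ_4 = 0.
On [4, 5], S'(t) = b_3 + 2c_3·(t - 4) + 3d_3·(t - 4)² with b_3 = Δ_3 - h_3(2σ_3 + σ_4)/6 = 19/28, c_3 = σ_3/2 = -393/56, d_3 = (σ_4 - σ_3)/(6h_3) = 131/56. So S'(5) = -355/56.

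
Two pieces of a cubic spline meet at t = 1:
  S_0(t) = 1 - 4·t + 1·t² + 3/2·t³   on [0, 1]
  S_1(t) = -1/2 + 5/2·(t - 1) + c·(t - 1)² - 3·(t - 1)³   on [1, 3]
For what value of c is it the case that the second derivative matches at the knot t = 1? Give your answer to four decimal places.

S_0''(t) = 2 + 9·t, so S_0''(1) = 11. On the right, S_1''(1) = 2c, so c = 11/2.

5.5000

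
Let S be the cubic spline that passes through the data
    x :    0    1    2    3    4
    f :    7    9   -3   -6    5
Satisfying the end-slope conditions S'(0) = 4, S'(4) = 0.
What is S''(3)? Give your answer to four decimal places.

29.8571

Let σ_i = S''(x_i). Step sizes h_i = 1, 1, 1, 1; slopes of the chords Δ_i = (y_(i+1) - y_i)/h_i = 2, -12, -3, 11.
  1·σ_0 + 4·σ_1 + 1·σ_2 = 6(Δ_1 - Δ_0) = -84
  1·σ_1 + 4·σ_2 + 1·σ_3 = 6(Δ_2 - Δ_1) = 54
  1·σ_2 + 4·σ_3 + 1·σ_4 = 6(Δ_3 - Δ_2) = 84
Clamped end conditions give two more equations: 2h_0·σ_0 + h_0·σ_1 = 6(Δ_0 - S'(0)) = -12 and h_3·σ_3 + 2h_3·σ_4 = 6(S'(4) - Δ_3) = -66.
Forward elimination and back-substitution give σ_0 = 97/14, σ_1 = -181/7, σ_2 = 25/2, σ_3 = 209/7, σ_4 = -671/14.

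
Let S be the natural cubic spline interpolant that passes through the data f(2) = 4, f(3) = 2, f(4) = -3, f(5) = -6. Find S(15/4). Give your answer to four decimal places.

Let M_i = S''(x_i). Step sizes h_i = 1, 1, 1; slopes of the chords Δ_i = (y_(i+1) - y_i)/h_i = -2, -5, -3.
  1·M_0 + 4·M_1 + 1·M_2 = 6(Δ_1 - Δ_0) = -18
  1·M_1 + 4·M_2 + 1·M_3 = 6(Δ_2 - Δ_1) = 12
Natural end conditions: M_0 = M_3 = 0.
Forward elimination and back-substitution give M_0 = 0, M_1 = -28/5, M_2 = 22/5, M_3 = 0.
On [3, 4], S(x) = 2 - 58/15·(x - 3) - 14/5·(x - 3)² + 5/3·(x - 3)³.
With (x - 3) = 3/4: S(15/4) = -567/320.

-1.7719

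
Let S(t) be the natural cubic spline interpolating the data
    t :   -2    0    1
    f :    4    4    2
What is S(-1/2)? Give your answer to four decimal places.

4.4375

Let σ_i = S''(x_i). Step sizes h_i = 2, 1; slopes of the chords Δ_i = (y_(i+1) - y_i)/h_i = 0, -2.
  2·σ_0 + 6·σ_1 + 1·σ_2 = 6(Δ_1 - Δ_0) = -12
Natural end conditions: σ_0 = σ_2 = 0.
Hence σ_0 = 0, σ_1 = -2, σ_2 = 0.
On [-2, 0], S(t) = 4 + 2/3·(t + 2) + 0·(t + 2)² - 1/6·(t + 2)³.
With (t + 2) = 3/2: S(-1/2) = 71/16.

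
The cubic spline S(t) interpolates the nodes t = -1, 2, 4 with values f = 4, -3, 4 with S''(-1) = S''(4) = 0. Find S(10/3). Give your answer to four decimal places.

Put σ_i = S'' at the i-th knot. Here h = (3, 2) and Δ = (-7/3, 7/2), so the interior equations h_(i-1)·σ_(i-1) + 2(h_(i-1)+h_i)·σ_i + h_i·σ_(i+1) = 6(Δ_i − Δ_(i-1)) read
  3·σ_0 + 10·σ_1 + 2·σ_2 = 6(Δ_1 - Δ_0) = 35
Natural end conditions: σ_0 = σ_2 = 0.
Solving: σ_0 = 0, σ_1 = 7/2, σ_2 = 0.
On [2, 4], S(t) = -3 + 7/6·(t - 2) + 7/4·(t - 2)² - 7/24·(t - 2)³.
With (t - 2) = 4/3: S(10/3) = 79/81.

0.9753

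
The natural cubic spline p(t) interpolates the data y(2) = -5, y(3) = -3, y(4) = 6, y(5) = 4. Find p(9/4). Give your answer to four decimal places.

-5.1094

Write m_i for p''(x_i). With h_i = 1, 1, 1 and divided differences Δ_i = 2, 9, -2, the continuity of p' gives the tridiagonal system
  1·m_0 + 4·m_1 + 1·m_2 = 6(Δ_1 - Δ_0) = 42
  1·m_1 + 4·m_2 + 1·m_3 = 6(Δ_2 - Δ_1) = -66
Natural end conditions: m_0 = m_3 = 0.
Solving: m_0 = 0, m_1 = 78/5, m_2 = -102/5, m_3 = 0.
On [2, 3], p(t) = -5 - 3/5·(t - 2) + 0·(t - 2)² + 13/5·(t - 2)³.
With (t - 2) = 1/4: p(9/4) = -327/64.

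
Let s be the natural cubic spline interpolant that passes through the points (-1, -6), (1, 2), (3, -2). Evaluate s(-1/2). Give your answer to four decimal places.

Let m_i = s''(x_i). Step sizes h_i = 2, 2; slopes of the chords Δ_i = (y_(i+1) - y_i)/h_i = 4, -2.
  2·m_0 + 8·m_1 + 2·m_2 = 6(Δ_1 - Δ_0) = -36
Natural end conditions: m_0 = m_2 = 0.
Solving the tridiagonal system: m_0 = 0, m_1 = -9/2, m_2 = 0.
On [-1, 1], s(x) = -6 + 11/2·(x + 1) + 0·(x + 1)² - 3/8·(x + 1)³.
With (x + 1) = 1/2: s(-1/2) = -211/64.

-3.2969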